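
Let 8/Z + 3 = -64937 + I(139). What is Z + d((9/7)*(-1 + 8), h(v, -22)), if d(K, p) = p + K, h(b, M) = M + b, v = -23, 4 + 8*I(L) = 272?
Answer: -4673284/129813 ≈ -36.000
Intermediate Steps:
I(L) = 67/2 (I(L) = -½ + (⅛)*272 = -½ + 34 = 67/2)
Z = -16/129813 (Z = 8/(-3 + (-64937 + 67/2)) = 8/(-3 - 129807/2) = 8/(-129813/2) = 8*(-2/129813) = -16/129813 ≈ -0.00012325)
d(K, p) = K + p
Z + d((9/7)*(-1 + 8), h(v, -22)) = -16/129813 + ((9/7)*(-1 + 8) + (-22 - 23)) = -16/129813 + ((9*(⅐))*7 - 45) = -16/129813 + ((9/7)*7 - 45) = -16/129813 + (9 - 45) = -16/129813 - 36 = -4673284/129813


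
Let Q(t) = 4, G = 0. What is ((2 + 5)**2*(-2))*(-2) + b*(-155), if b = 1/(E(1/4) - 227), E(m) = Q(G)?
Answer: 43863/223 ≈ 196.70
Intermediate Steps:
E(m) = 4
b = -1/223 (b = 1/(4 - 227) = 1/(-223) = -1/223 ≈ -0.0044843)
((2 + 5)**2*(-2))*(-2) + b*(-155) = ((2 + 5)**2*(-2))*(-2) - 1/223*(-155) = (7**2*(-2))*(-2) + 155/223 = (49*(-2))*(-2) + 155/223 = -98*(-2) + 155/223 = 196 + 155/223 = 43863/223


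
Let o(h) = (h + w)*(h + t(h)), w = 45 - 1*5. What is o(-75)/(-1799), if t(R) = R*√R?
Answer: -375/257 - 1875*I*√3/257 ≈ -1.4591 - 12.637*I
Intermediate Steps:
w = 40 (w = 45 - 5 = 40)
t(R) = R^(3/2)
o(h) = (40 + h)*(h + h^(3/2)) (o(h) = (h + 40)*(h + h^(3/2)) = (40 + h)*(h + h^(3/2)))
o(-75)/(-1799) = ((-75)² + (-75)^(5/2) + 40*(-75) + 40*(-75)^(3/2))/(-1799) = (5625 + 28125*I*√3 - 3000 + 40*(-375*I*√3))*(-1/1799) = (5625 + 28125*I*√3 - 3000 - 15000*I*√3)*(-1/1799) = (2625 + 13125*I*√3)*(-1/1799) = -375/257 - 1875*I*√3/257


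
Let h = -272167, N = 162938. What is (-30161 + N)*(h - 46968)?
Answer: -42373787895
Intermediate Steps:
(-30161 + N)*(h - 46968) = (-30161 + 162938)*(-272167 - 46968) = 132777*(-319135) = -42373787895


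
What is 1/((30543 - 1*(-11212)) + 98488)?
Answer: 1/140243 ≈ 7.1305e-6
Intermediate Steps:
1/((30543 - 1*(-11212)) + 98488) = 1/((30543 + 11212) + 98488) = 1/(41755 + 98488) = 1/140243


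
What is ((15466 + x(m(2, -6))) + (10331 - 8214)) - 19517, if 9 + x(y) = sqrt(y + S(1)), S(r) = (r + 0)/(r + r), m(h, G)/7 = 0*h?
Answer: -1943 + sqrt(2)/2 ≈ -1942.3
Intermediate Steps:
m(h, G) = 0 (m(h, G) = 7*(0*h) = 7*0 = 0)
S(r) = 1/2 (S(r) = r/((2*r)) = r*(1/(2*r)) = 1/2)
x(y) = -9 + sqrt(1/2 + y) (x(y) = -9 + sqrt(y + 1/2) = -9 + sqrt(1/2 + y))
((15466 + x(m(2, -6))) + (10331 - 8214)) - 19517 = ((15466 + (-9 + sqrt(2 + 4*0)/2)) + (10331 - 8214)) - 19517 = ((15466 + (-9 + sqrt(2 + 0)/2)) + 2117) - 19517 = ((15466 + (-9 + sqrt(2)/2)) + 2117) - 19517 = ((15457 + sqrt(2)/2) + 2117) - 19517 = (17574 + sqrt(2)/2) - 19517 = -1943 + sqrt(2)/2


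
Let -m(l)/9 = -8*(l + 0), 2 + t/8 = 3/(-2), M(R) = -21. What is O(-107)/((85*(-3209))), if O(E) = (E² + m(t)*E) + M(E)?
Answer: -45428/54553 ≈ -0.83273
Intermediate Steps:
t = -28 (t = -16 + 8*(3/(-2)) = -16 + 8*(3*(-½)) = -16 + 8*(-3/2) = -16 - 12 = -28)
m(l) = 72*l (m(l) = -(-72)*(l + 0) = -(-72)*l = 72*l)
O(E) = -21 + E² - 2016*E (O(E) = (E² + (72*(-28))*E) - 21 = (E² - 2016*E) - 21 = -21 + E² - 2016*E)
O(-107)/((85*(-3209))) = (-21 + (-107)² - 2016*(-107))/((85*(-3209))) = (-21 + 11449 + 215712)/(-272765) = 227140*(-1/272765) = -45428/54553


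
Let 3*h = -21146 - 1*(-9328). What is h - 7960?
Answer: -35698/3 ≈ -11899.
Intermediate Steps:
h = -11818/3 (h = (-21146 - 1*(-9328))/3 = (-21146 + 9328)/3 = (⅓)*(-11818) = -11818/3 ≈ -3939.3)
h - 7960 = -11818/3 - 7960 = -35698/3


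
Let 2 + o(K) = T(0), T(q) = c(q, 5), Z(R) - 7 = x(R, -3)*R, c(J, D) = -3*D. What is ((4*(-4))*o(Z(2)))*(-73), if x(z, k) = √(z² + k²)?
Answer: -19856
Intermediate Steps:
x(z, k) = √(k² + z²)
Z(R) = 7 + R*√(9 + R²) (Z(R) = 7 + √((-3)² + R²)*R = 7 + √(9 + R²)*R = 7 + R*√(9 + R²))
T(q) = -15 (T(q) = -3*5 = -15)
o(K) = -17 (o(K) = -2 - 15 = -17)
((4*(-4))*o(Z(2)))*(-73) = ((4*(-4))*(-17))*(-73) = -16*(-17)*(-73) = 272*(-73) = -19856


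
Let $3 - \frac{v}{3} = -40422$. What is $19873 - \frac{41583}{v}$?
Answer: $\frac{803352164}{40425} \approx 19873.0$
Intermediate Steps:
$v = 121275$ ($v = 9 - -121266 = 9 + 121266 = 121275$)
$19873 - \frac{41583}{v} = 19873 - \frac{41583}{121275} = 19873 - \frac{13861}{40425} = \frac{803352164}{40425}$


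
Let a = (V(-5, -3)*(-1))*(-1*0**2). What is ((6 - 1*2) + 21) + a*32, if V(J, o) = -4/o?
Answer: 25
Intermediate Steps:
a = 0 (a = (-4/(-3)*(-1))*(-1*0**2) = (-4*(-1/3)*(-1))*(-1*0) = ((4/3)*(-1))*0 = -4/3*0 = 0)
((6 - 1*2) + 21) + a*32 = ((6 - 1*2) + 21) + 0*32 = ((6 - 2) + 21) + 0 = (4 + 21) + 0 = 25 + 0 = 25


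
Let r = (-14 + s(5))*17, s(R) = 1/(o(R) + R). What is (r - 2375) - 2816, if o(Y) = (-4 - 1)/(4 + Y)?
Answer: -217007/40 ≈ -5425.2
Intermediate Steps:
o(Y) = -5/(4 + Y)
s(R) = 1/(R - 5/(4 + R)) (s(R) = 1/(-5/(4 + R) + R) = 1/(R - 5/(4 + R)))
r = -9367/40 (r = (-14 + (4 + 5)/(-5 + 5*(4 + 5)))*17 = (-14 + 9/(-5 + 5*9))*17 = (-14 + 9/(-5 + 45))*17 = (-14 + 9/40)*17 = -551/40*17 = -9367/40 ≈ -234.18)
(r - 2375) - 2816 = (-9367/40 - 2375) - 2816 = -104367/40 - 2816 = -217007/40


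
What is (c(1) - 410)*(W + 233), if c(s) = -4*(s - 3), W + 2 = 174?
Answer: -162810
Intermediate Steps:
W = 172 (W = -2 + 174 = 172)
c(s) = 12 - 4*s (c(s) = -4*(-3 + s) = 12 - 4*s)
(c(1) - 410)*(W + 233) = ((12 - 4*1) - 410)*(172 + 233) = ((12 - 4) - 410)*405 = (8 - 410)*405 = -402*405 = -162810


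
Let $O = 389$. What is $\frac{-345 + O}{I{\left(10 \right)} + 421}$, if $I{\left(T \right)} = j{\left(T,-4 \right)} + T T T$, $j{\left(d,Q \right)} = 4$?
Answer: $\frac{44}{1425} \approx 0.030877$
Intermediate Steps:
$I{\left(T \right)} = 4 + T^{3}$ ($I{\left(T \right)} = 4 + T T T = 4 + T T^{2} = 4 + T^{3}$)
$\frac{-345 + O}{I{\left(10 \right)} + 421} = \frac{-345 + 389}{\left(4 + 10^{3}\right) + 421} = \frac{44}{\left(4 + 1000\right) + 421} = \frac{44}{1004 + 421} = \frac{44}{1425}$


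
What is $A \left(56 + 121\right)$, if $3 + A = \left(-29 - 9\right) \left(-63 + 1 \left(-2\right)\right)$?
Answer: $436659$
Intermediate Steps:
$A = 2467$ ($A = -3 + \left(-29 - 9\right) \left(-63 + 1 \left(-2\right)\right) = -3 - 38 \left(-63 - 2\right) = -3 - -2470 = -3 + 2470 = 2467$)
$A \left(56 + 121\right) = 2467 \left(56 + 121\right) = 2467 \cdot 177 = 436659$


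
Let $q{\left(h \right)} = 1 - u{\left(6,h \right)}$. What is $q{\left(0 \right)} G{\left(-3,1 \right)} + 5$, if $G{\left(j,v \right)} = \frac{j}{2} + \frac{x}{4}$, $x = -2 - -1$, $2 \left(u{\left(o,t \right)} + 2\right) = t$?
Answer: $- \frac{1}{4} \approx -0.25$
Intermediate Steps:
$u{\left(o,t \right)} = -2 + \frac{t}{2}$
$x = -1$ ($x = -2 + 1 = -1$)
$G{\left(j,v \right)} = - \frac{1}{4} + \frac{j}{2}$ ($G{\left(j,v \right)} = \frac{j}{2} - \frac{1}{4} = - \frac{1}{4} + \frac{j}{2}$)
$q{\left(h \right)} = 3 - \frac{h}{2}$ ($q{\left(h \right)} = 1 - \left(-2 + \frac{h}{2}\right) = 3 - \frac{h}{2}$)
$q{\left(0 \right)} G{\left(-3,1 \right)} + 5 = \left(3 - 0\right) \left(- \frac{1}{4} + \frac{1}{2} \left(-3\right)\right) + 5 = \left(3 + 0\right) \left(- \frac{1}{4} - \frac{3}{2}\right) + 5 = 3 \left(- \frac{7}{4}\right) + 5 = - \frac{21}{4} + 5 = - \frac{1}{4}$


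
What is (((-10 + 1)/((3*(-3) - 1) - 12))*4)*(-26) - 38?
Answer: -886/11 ≈ -80.545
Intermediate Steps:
(((-10 + 1)/((3*(-3) - 1) - 12))*4)*(-26) - 38 = (-9/((-9 - 1) - 12)*4)*(-26) - 38 = (-9/(-10 - 12)*4)*(-26) - 38 = (-9/(-22)*4)*(-26) - 38 = (-9*(-1/22)*4)*(-26) - 38 = ((9/22)*4)*(-26) - 38 = (18/11)*(-26) - 38 = -468/11 - 38 = -886/11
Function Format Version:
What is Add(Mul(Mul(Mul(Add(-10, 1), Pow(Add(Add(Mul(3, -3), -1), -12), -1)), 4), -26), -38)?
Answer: Rational(-886, 11) ≈ -80.545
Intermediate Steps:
Add(Mul(Mul(Mul(Add(-10, 1), Pow(Add(Add(Mul(3, -3), -1), -12), -1)), 4), -26), -38) = Add(Mul(Mul(Mul(-9, Pow(Add(Add(-9, -1), -12), -1)), 4), -26), -38) = Add(Mul(Mul(Mul(-9, Pow(Add(-10, -12), -1)), 4), -26), -38) = Add(Mul(Mul(Mul(-9, Pow(-22, -1)), 4), -26), -38) = Add(Mul(Mul(Mul(-9, Rational(-1, 22)), 4), -26), -38) = Add(Mul(Mul(Rational(9, 22), 4), -26), -38) = Add(Mul(Rational(18, 11), -26), -38) = Add(Rational(-468, 11), -38) = Rational(-886, 11)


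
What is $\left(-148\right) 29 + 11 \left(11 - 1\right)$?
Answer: $-4182$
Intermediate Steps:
$\left(-148\right) 29 + 11 \left(11 - 1\right) = -4292 + 11 \cdot 10 = -4292 + 110 = -4182$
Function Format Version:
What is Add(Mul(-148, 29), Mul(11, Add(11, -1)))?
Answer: -4182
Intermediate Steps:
Add(Mul(-148, 29), Mul(11, Add(11, -1))) = Add(-4292, Mul(11, 10)) = Add(-4292, 110) = -4182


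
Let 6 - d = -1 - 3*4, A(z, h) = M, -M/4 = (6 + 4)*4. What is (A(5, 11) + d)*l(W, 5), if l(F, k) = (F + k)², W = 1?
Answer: -5076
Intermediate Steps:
M = -160 (M = -4*(6 + 4)*4 = -40*4 = -4*40 = -160)
A(z, h) = -160
d = 19 (d = 6 - (-1 - 3*4) = 6 - (-1 - 12) = 6 - 1*(-13) = 6 + 13 = 19)
(A(5, 11) + d)*l(W, 5) = (-160 + 19)*(1 + 5)² = -141*6² = -141*36 = -5076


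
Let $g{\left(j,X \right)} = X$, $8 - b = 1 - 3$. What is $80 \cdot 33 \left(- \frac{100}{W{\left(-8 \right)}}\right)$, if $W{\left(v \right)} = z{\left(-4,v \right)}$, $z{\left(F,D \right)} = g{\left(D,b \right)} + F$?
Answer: $-44000$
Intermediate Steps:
$b = 10$ ($b = 8 - \left(1 - 3\right) = 8 - -2 = 8 + 2 = 10$)
$z{\left(F,D \right)} = 10 + F$
$W{\left(v \right)} = 6$ ($W{\left(v \right)} = 10 - 4 = 6$)
$80 \cdot 33 \left(- \frac{100}{W{\left(-8 \right)}}\right) = 80 \cdot 33 \left(- \frac{100}{6}\right) = 2640 \left(\left(-100\right) \frac{1}{6}\right) = 2640 \left(- \frac{50}{3}\right) = -44000$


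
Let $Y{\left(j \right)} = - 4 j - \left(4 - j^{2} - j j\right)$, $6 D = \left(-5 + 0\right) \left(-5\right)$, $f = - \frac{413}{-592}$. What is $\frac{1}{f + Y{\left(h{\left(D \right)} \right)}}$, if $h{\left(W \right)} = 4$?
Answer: $\frac{592}{7517} \approx 0.078755$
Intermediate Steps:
$f = \frac{413}{592}$ ($f = \left(-413\right) \left(- \frac{1}{592}\right) = \frac{413}{592} \approx 0.69763$)
$D = \frac{25}{6}$ ($D = \frac{\left(-5 + 0\right) \left(-5\right)}{6} = \frac{\left(-5\right) \left(-5\right)}{6} = \frac{1}{6} \cdot 25 = \frac{25}{6} \approx 4.1667$)
$Y{\left(j \right)} = -4 - 4 j + 2 j^{2}$ ($Y{\left(j \right)} = - 4 j + \left(\left(j^{2} + j^{2}\right) - 4\right) = - 4 j + \left(2 j^{2} - 4\right) = - 4 j + \left(-4 + 2 j^{2}\right) = -4 - 4 j + 2 j^{2}$)
$\frac{1}{f + Y{\left(h{\left(D \right)} \right)}} = \frac{1}{\frac{413}{592} - \left(20 - 32\right)} = \frac{1}{\frac{413}{592} - -12} = \frac{1}{\frac{413}{592} + 12} = \frac{1}{\frac{7517}{592}} = \frac{592}{7517}$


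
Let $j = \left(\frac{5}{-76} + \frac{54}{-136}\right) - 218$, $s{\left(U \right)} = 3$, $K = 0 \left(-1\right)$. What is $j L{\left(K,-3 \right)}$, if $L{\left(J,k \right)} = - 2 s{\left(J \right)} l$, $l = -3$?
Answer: $- \frac{1270143}{323} \approx -3932.3$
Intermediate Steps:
$K = 0$
$L{\left(J,k \right)} = 18$ ($L{\left(J,k \right)} = \left(-2\right) 3 \left(-3\right) = \left(-6\right) \left(-3\right) = 18$)
$j = - \frac{141127}{646}$ ($j = \left(5 \left(- \frac{1}{76}\right) + 54 \left(- \frac{1}{136}\right)\right) - 218 = \left(- \frac{5}{76} - \frac{27}{68}\right) - 218 = - \frac{299}{646} - 218 = - \frac{141127}{646} \approx -218.46$)
$j L{\left(K,-3 \right)} = \left(- \frac{141127}{646}\right) 18 = - \frac{1270143}{323}$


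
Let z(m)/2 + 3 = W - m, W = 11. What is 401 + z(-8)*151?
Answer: 5233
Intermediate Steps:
z(m) = 16 - 2*m (z(m) = -6 + 2*(11 - m) = -6 + (22 - 2*m) = 16 - 2*m)
401 + z(-8)*151 = 401 + (16 - 2*(-8))*151 = 401 + (16 + 16)*151 = 401 + 32*151 = 401 + 4832 = 5233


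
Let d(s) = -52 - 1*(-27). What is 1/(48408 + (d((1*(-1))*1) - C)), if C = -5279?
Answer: 1/53662 ≈ 1.8635e-5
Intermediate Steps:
d(s) = -25 (d(s) = -52 + 27 = -25)
1/(48408 + (d((1*(-1))*1) - C)) = 1/(48408 + (-25 - 1*(-5279))) = 1/(48408 + (-25 + 5279)) = 1/(48408 + 5254) = 1/53662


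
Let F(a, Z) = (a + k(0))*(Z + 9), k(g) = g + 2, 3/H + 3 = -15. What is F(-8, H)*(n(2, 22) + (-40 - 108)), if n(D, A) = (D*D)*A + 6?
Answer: 2862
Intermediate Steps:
H = -1/6 (H = 3/(-3 - 15) = 3/(-18) = 3*(-1/18) = -1/6 ≈ -0.16667)
n(D, A) = 6 + A*D**2 (n(D, A) = D**2*A + 6 = A*D**2 + 6 = 6 + A*D**2)
k(g) = 2 + g
F(a, Z) = (2 + a)*(9 + Z) (F(a, Z) = (a + (2 + 0))*(Z + 9) = (a + 2)*(9 + Z) = (2 + a)*(9 + Z))
F(-8, H)*(n(2, 22) + (-40 - 108)) = (18 + 2*(-1/6) + 9*(-8) - 1/6*(-8))*((6 + 22*2**2) + (-40 - 108)) = (18 - 1/3 - 72 + 4/3)*((6 + 22*4) - 148) = -53*((6 + 88) - 148) = -53*(94 - 148) = -53*(-54) = 2862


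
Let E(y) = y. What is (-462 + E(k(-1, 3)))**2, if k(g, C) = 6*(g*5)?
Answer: 242064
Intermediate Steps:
k(g, C) = 30*g (k(g, C) = 6*(5*g) = 30*g)
(-462 + E(k(-1, 3)))**2 = (-462 + 30*(-1))**2 = (-462 - 30)**2 = (-492)**2 = 242064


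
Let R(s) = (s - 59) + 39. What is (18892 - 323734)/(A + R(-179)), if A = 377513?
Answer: -152421/188657 ≈ -0.80793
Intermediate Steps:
R(s) = -20 + s (R(s) = (-59 + s) + 39 = -20 + s)
(18892 - 323734)/(A + R(-179)) = (18892 - 323734)/(377513 + (-20 - 179)) = -304842/(377513 - 199) = -304842/377314 = -304842*1/377314 = -152421/188657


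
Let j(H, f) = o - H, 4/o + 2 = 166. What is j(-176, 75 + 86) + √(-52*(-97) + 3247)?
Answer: 7217/41 + √8291 ≈ 267.08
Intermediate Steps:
o = 1/41 (o = 4/(-2 + 166) = 4/164 = 4*(1/164) = 1/41 ≈ 0.024390)
j(H, f) = 1/41 - H
j(-176, 75 + 86) + √(-52*(-97) + 3247) = (1/41 - 1*(-176)) + √(-52*(-97) + 3247) = (1/41 + 176) + √(5044 + 3247) = 7217/41 + √8291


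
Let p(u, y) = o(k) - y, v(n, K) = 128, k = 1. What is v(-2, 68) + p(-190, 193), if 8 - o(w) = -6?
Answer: -51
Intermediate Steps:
o(w) = 14 (o(w) = 8 - 1*(-6) = 8 + 6 = 14)
p(u, y) = 14 - y
v(-2, 68) + p(-190, 193) = 128 + (14 - 1*193) = 128 + (14 - 193) = 128 - 179 = -51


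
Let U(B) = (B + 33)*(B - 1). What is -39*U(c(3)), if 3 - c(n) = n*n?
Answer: 7371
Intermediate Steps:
c(n) = 3 - n² (c(n) = 3 - n*n = 3 - n²)
U(B) = (-1 + B)*(33 + B) (U(B) = (33 + B)*(-1 + B) = (-1 + B)*(33 + B))
-39*U(c(3)) = -39*(-33 + (3 - 1*3²)² + 32*(3 - 1*3²)) = -39*(-33 + (3 - 1*9)² + 32*(3 - 1*9)) = -39*(-33 + (3 - 9)² + 32*(3 - 9)) = -39*(-33 + (-6)² + 32*(-6)) = -39*(-33 + 36 - 192) = -39*(-189) = 7371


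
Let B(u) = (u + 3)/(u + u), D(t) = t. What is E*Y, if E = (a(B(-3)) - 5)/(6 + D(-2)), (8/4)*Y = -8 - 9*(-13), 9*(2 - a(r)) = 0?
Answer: -327/8 ≈ -40.875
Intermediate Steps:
B(u) = (3 + u)/(2*u) (B(u) = (3 + u)/((2*u)) = (3 + u)*(1/(2*u)) = (3 + u)/(2*u))
a(r) = 2 (a(r) = 2 - ⅑*0 = 2 + 0 = 2)
Y = 109/2 (Y = (-8 - 9*(-13))/2 = (-8 + 117)/2 = (½)*109 = 109/2 ≈ 54.500)
E = -¾ (E = (2 - 5)/(6 - 2) = -3/4 = -3*¼ = -¾ ≈ -0.75000)
E*Y = -¾*109/2 = -327/8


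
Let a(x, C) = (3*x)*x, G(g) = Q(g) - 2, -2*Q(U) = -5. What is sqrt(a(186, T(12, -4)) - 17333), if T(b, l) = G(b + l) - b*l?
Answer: sqrt(86455) ≈ 294.03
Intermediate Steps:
Q(U) = 5/2 (Q(U) = -1/2*(-5) = 5/2)
G(g) = 1/2 (G(g) = 5/2 - 2 = 1/2)
T(b, l) = 1/2 - b*l
a(x, C) = 3*x**2
sqrt(a(186, T(12, -4)) - 17333) = sqrt(3*186**2 - 17333) = sqrt(3*34596 - 17333) = sqrt(103788 - 17333) = sqrt(86455)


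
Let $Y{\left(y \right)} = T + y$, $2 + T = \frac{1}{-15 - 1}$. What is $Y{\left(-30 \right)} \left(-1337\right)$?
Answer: $\frac{685881}{16} \approx 42868.0$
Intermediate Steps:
$T = - \frac{33}{16}$ ($T = -2 + \frac{1}{-15 - 1} = -2 + \frac{1}{-16} = -2 - \frac{1}{16} = - \frac{33}{16} \approx -2.0625$)
$Y{\left(y \right)} = - \frac{33}{16} + y$
$Y{\left(-30 \right)} \left(-1337\right) = \left(- \frac{33}{16} - 30\right) \left(-1337\right) = \left(- \frac{513}{16}\right) \left(-1337\right) = \frac{685881}{16}$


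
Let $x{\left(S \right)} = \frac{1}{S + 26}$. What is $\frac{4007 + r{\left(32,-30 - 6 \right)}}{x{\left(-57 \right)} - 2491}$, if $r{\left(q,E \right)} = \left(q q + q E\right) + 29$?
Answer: $- \frac{60574}{38611} \approx -1.5688$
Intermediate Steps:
$x{\left(S \right)} = \frac{1}{26 + S}$
$r{\left(q,E \right)} = 29 + q^{2} + E q$ ($r{\left(q,E \right)} = \left(q^{2} + E q\right) + 29 = 29 + q^{2} + E q$)
$\frac{4007 + r{\left(32,-30 - 6 \right)}}{x{\left(-57 \right)} - 2491} = \frac{4007 + \left(29 + 32^{2} + \left(-30 - 6\right) 32\right)}{\frac{1}{26 - 57} - 2491} = \frac{4007 + \left(29 + 1024 + \left(-30 - 6\right) 32\right)}{\frac{1}{-31} - 2491} = \frac{4007 + \left(29 + 1024 - 1152\right)}{- \frac{1}{31} - 2491} = \frac{4007 + \left(29 + 1024 - 1152\right)}{- \frac{77222}{31}} = \left(4007 - 99\right) \left(- \frac{31}{77222}\right) = 3908 \left(- \frac{31}{77222}\right) = - \frac{60574}{38611}$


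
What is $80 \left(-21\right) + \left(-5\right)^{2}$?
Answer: $-1655$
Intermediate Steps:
$80 \left(-21\right) + \left(-5\right)^{2} = -1680 + 25 = -1655$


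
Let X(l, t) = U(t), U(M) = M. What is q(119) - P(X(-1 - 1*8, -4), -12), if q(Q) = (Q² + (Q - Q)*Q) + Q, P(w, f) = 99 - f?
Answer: 14169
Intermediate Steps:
X(l, t) = t
q(Q) = Q + Q² (q(Q) = (Q² + 0*Q) + Q = (Q² + 0) + Q = Q² + Q = Q + Q²)
q(119) - P(X(-1 - 1*8, -4), -12) = 119*(1 + 119) - (99 - 1*(-12)) = 119*120 - (99 + 12) = 14280 - 1*111 = 14280 - 111 = 14169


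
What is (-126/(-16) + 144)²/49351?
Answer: 1476225/3158464 ≈ 0.46739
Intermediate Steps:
(-126/(-16) + 144)²/49351 = (-126*(-1/16) + 144)²*(1/49351) = (63/8 + 144)²*(1/49351) = (1215/8)²*(1/49351) = (1476225/64)*(1/49351) = 1476225/3158464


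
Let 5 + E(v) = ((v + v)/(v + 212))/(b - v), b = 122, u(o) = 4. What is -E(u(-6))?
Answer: 15929/3186 ≈ 4.9997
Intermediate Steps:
E(v) = -5 + 2*v/((122 - v)*(212 + v)) (E(v) = -5 + ((v + v)/(v + 212))/(122 - v) = -5 + ((2*v)/(212 + v))/(122 - v) = -5 + (2*v/(212 + v))/(122 - v) = -5 + 2*v/((122 - v)*(212 + v)))
-E(u(-6)) = -(129320 - 452*4 - 5*4**2)/(-25864 + 4**2 + 90*4) = -(129320 - 1808 - 5*16)/(-25864 + 16 + 360) = -(129320 - 1808 - 80)/(-25488) = -(-1)*127432/25488 = -1*(-15929/3186) = 15929/3186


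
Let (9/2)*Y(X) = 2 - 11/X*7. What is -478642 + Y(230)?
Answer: -495394087/1035 ≈ -4.7864e+5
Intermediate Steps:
Y(X) = 4/9 - 154/(9*X) (Y(X) = 2*(2 - 11/X*7)/9 = 2*(2 - 77/X)/9 = 4/9 - 154/(9*X))
-478642 + Y(230) = -478642 + (2/9)*(-77 + 2*230)/230 = -478642 + (2/9)*(1/230)*(-77 + 460) = -478642 + (2/9)*(1/230)*383 = -478642 + 383/1035 = -495394087/1035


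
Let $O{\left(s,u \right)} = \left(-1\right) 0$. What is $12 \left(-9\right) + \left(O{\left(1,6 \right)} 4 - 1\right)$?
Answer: $-109$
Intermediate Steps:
$O{\left(s,u \right)} = 0$
$12 \left(-9\right) + \left(O{\left(1,6 \right)} 4 - 1\right) = 12 \left(-9\right) + \left(0 \cdot 4 - 1\right) = -108 + \left(0 - 1\right) = -108 - 1 = -109$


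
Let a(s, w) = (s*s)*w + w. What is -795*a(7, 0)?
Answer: 0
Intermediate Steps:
a(s, w) = w + w*s² (a(s, w) = s²*w + w = w*s² + w = w + w*s²)
-795*a(7, 0) = -795*0*(1 + 7²) = -795*0*(1 + 49) = -795*0*50 = -795*0 = -53*0 = 0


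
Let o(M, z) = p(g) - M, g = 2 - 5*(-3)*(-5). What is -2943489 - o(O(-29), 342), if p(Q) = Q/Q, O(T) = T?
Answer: -2943519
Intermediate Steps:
g = -73 (g = 2 + 15*(-5) = 2 - 75 = -73)
p(Q) = 1
o(M, z) = 1 - M
-2943489 - o(O(-29), 342) = -2943489 - (1 - 1*(-29)) = -2943489 - (1 + 29) = -2943489 - 1*30 = -2943489 - 30 = -2943519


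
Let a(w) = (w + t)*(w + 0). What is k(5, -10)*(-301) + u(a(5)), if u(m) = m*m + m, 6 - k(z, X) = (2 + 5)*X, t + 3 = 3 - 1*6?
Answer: -22856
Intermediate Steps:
t = -6 (t = -3 + (3 - 1*6) = -3 + (3 - 6) = -3 - 3 = -6)
k(z, X) = 6 - 7*X (k(z, X) = 6 - (2 + 5)*X = 6 - 7*X)
a(w) = w*(-6 + w) (a(w) = (w - 6)*(w + 0) = (-6 + w)*w = w*(-6 + w))
u(m) = m + m**2 (u(m) = m**2 + m = m + m**2)
k(5, -10)*(-301) + u(a(5)) = (6 - 7*(-10))*(-301) + (5*(-6 + 5))*(1 + 5*(-6 + 5)) = (6 + 70)*(-301) + (5*(-1))*(1 + 5*(-1)) = 76*(-301) - 5*(1 - 5) = -22876 - 5*(-4) = -22876 + 20 = -22856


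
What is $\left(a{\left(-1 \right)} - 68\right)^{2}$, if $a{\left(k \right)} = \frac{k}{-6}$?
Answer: $\frac{165649}{36} \approx 4601.4$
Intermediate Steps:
$a{\left(k \right)} = - \frac{k}{6}$ ($a{\left(k \right)} = k \left(- \frac{1}{6}\right) = - \frac{k}{6}$)
$\left(a{\left(-1 \right)} - 68\right)^{2} = \left(\left(- \frac{1}{6}\right) \left(-1\right) - 68\right)^{2} = \left(\frac{1}{6} - 68\right)^{2} = \left(- \frac{407}{6}\right)^{2} = \frac{165649}{36}$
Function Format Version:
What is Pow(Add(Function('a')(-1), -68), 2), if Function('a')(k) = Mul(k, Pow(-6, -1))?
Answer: Rational(165649, 36) ≈ 4601.4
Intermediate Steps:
Function('a')(k) = Mul(Rational(-1, 6), k) (Function('a')(k) = Mul(k, Rational(-1, 6)) = Mul(Rational(-1, 6), k))
Pow(Add(Function('a')(-1), -68), 2) = Pow(Add(Mul(Rational(-1, 6), -1), -68), 2) = Pow(Add(Rational(1, 6), -68), 2) = Pow(Rational(-407, 6), 2) = Rational(165649, 36)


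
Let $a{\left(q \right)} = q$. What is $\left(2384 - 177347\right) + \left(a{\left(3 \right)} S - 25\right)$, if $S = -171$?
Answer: $-175501$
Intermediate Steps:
$\left(2384 - 177347\right) + \left(a{\left(3 \right)} S - 25\right) = \left(2384 - 177347\right) + \left(3 \left(-171\right) - 25\right) = -174963 - 538 = -175501$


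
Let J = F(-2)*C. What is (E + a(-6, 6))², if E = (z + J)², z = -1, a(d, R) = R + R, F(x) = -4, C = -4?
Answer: 56169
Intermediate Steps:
a(d, R) = 2*R
J = 16 (J = -4*(-4) = 16)
E = 225 (E = (-1 + 16)² = 15² = 225)
(E + a(-6, 6))² = (225 + 2*6)² = (225 + 12)² = 237² = 56169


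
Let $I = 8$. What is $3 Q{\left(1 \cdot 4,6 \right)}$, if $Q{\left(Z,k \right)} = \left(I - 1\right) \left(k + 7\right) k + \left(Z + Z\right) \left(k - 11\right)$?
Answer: $1518$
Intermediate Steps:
$Q{\left(Z,k \right)} = k \left(49 + 7 k\right) + 2 Z \left(-11 + k\right)$ ($Q{\left(Z,k \right)} = \left(8 - 1\right) \left(k + 7\right) k + \left(Z + Z\right) \left(k - 11\right) = 7 \left(7 + k\right) k + 2 Z \left(-11 + k\right) = \left(49 + 7 k\right) k + 2 Z \left(-11 + k\right) = k \left(49 + 7 k\right) + 2 Z \left(-11 + k\right)$)
$3 Q{\left(1 \cdot 4,6 \right)} = 3 \left(- 22 \cdot 1 \cdot 4 + 7 \cdot 6^{2} + 49 \cdot 6 + 2 \cdot 1 \cdot 4 \cdot 6\right) = 3 \left(\left(-22\right) 4 + 7 \cdot 36 + 294 + 2 \cdot 4 \cdot 6\right) = 3 \left(-88 + 252 + 294 + 48\right) = 3 \cdot 506 = 1518$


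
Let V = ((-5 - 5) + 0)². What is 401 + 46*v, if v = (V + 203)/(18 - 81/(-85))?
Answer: 610247/537 ≈ 1136.4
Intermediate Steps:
V = 100 (V = (-10 + 0)² = (-10)² = 100)
v = 8585/537 (v = (100 + 203)/(18 - 81/(-85)) = 303/(18 - 81*(-1/85)) = 303/(18 + 81/85) = 303/(1611/85) = 303*(85/1611) = 8585/537 ≈ 15.987)
401 + 46*v = 401 + 46*(8585/537) = 401 + 394910/537 = 610247/537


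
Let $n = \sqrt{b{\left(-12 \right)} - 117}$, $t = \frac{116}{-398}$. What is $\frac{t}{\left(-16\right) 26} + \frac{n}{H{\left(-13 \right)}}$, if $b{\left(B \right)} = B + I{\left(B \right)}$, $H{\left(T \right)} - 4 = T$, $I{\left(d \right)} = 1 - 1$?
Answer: $\frac{29}{41392} - \frac{i \sqrt{129}}{9} \approx 0.00070062 - 1.262 i$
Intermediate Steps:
$I{\left(d \right)} = 0$ ($I{\left(d \right)} = 1 - 1 = 0$)
$H{\left(T \right)} = 4 + T$
$b{\left(B \right)} = B$ ($b{\left(B \right)} = B + 0 = B$)
$t = - \frac{58}{199}$ ($t = 116 \left(- \frac{1}{398}\right) = - \frac{58}{199} \approx -0.29146$)
$n = i \sqrt{129}$ ($n = \sqrt{-12 - 117} = \sqrt{-129} = i \sqrt{129} \approx 11.358 i$)
$\frac{t}{\left(-16\right) 26} + \frac{n}{H{\left(-13 \right)}} = - \frac{58}{199 \left(\left(-16\right) 26\right)} + \frac{i \sqrt{129}}{4 - 13} = - \frac{58}{199 \left(-416\right)} + \frac{i \sqrt{129}}{-9} = \left(- \frac{58}{199}\right) \left(- \frac{1}{416}\right) + i \sqrt{129} \left(- \frac{1}{9}\right) = \frac{29}{41392} - \frac{i \sqrt{129}}{9}$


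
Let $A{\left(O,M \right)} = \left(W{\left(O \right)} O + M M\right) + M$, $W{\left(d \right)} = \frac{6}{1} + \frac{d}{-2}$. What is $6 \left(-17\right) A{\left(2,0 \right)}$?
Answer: $-1020$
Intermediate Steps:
$W{\left(d \right)} = 6 - \frac{d}{2}$ ($W{\left(d \right)} = 6 \cdot 1 + d \left(- \frac{1}{2}\right) = 6 - \frac{d}{2}$)
$A{\left(O,M \right)} = M + M^{2} + O \left(6 - \frac{O}{2}\right)$ ($A{\left(O,M \right)} = \left(\left(6 - \frac{O}{2}\right) O + M M\right) + M = \left(O \left(6 - \frac{O}{2}\right) + M^{2}\right) + M = \left(M^{2} + O \left(6 - \frac{O}{2}\right)\right) + M = M + M^{2} + O \left(6 - \frac{O}{2}\right)$)
$6 \left(-17\right) A{\left(2,0 \right)} = 6 \left(-17\right) \left(0 + 0^{2} - 1 \left(-12 + 2\right)\right) = - 102 \left(0 + 0 - 1 \left(-10\right)\right) = - 102 \left(0 + 0 + 10\right) = \left(-102\right) 10 = -1020$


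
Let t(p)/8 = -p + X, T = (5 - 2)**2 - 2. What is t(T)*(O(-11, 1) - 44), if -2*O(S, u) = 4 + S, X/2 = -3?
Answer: 4212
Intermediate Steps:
X = -6 (X = 2*(-3) = -6)
O(S, u) = -2 - S/2 (O(S, u) = -(4 + S)/2 = -2 - S/2)
T = 7 (T = 3**2 - 2 = 9 - 2 = 7)
t(p) = -48 - 8*p (t(p) = 8*(-p - 6) = 8*(-6 - p) = -48 - 8*p)
t(T)*(O(-11, 1) - 44) = (-48 - 8*7)*((-2 - 1/2*(-11)) - 44) = (-48 - 56)*((-2 + 11/2) - 44) = -104*(7/2 - 44) = -104*(-81/2) = 4212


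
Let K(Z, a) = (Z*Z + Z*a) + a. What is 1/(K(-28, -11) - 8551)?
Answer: -1/7470 ≈ -0.00013387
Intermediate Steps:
K(Z, a) = a + Z**2 + Z*a (K(Z, a) = (Z**2 + Z*a) + a = a + Z**2 + Z*a)
1/(K(-28, -11) - 8551) = 1/((-11 + (-28)**2 - 28*(-11)) - 8551) = 1/((-11 + 784 + 308) - 8551) = 1/(1081 - 8551) = 1/(-7470) = -1/7470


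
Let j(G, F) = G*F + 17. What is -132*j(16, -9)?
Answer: 16764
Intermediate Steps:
j(G, F) = 17 + F*G (j(G, F) = F*G + 17 = 17 + F*G)
-132*j(16, -9) = -132*(17 - 9*16) = -132*(17 - 144) = -132*(-127) = 16764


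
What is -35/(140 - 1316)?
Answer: 5/168 ≈ 0.029762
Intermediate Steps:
-35/(140 - 1316) = -35/(-1176) = -1/1176*(-35) = 5/168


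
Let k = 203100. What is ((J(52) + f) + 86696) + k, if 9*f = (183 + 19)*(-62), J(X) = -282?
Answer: 2593102/9 ≈ 2.8812e+5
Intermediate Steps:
f = -12524/9 (f = ((183 + 19)*(-62))/9 = (202*(-62))/9 = (1/9)*(-12524) = -12524/9 ≈ -1391.6)
((J(52) + f) + 86696) + k = ((-282 - 12524/9) + 86696) + 203100 = (-15062/9 + 86696) + 203100 = 765202/9 + 203100 = 2593102/9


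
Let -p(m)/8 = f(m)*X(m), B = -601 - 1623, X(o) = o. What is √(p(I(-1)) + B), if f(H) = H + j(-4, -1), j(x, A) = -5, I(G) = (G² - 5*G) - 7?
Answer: 4*I*√142 ≈ 47.666*I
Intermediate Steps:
I(G) = -7 + G² - 5*G
B = -2224
f(H) = -5 + H (f(H) = H - 5 = -5 + H)
p(m) = -8*m*(-5 + m) (p(m) = -8*(-5 + m)*m = -8*m*(-5 + m))
√(p(I(-1)) + B) = √(8*(-7 + (-1)² - 5*(-1))*(5 - (-7 + (-1)² - 5*(-1))) - 2224) = √(8*(-7 + 1 + 5)*(5 - (-7 + 1 + 5)) - 2224) = √(8*(-1)*(5 - 1*(-1)) - 2224) = √(8*(-1)*(5 + 1) - 2224) = √(8*(-1)*6 - 2224) = √(-48 - 2224) = √(-2272) = 4*I*√142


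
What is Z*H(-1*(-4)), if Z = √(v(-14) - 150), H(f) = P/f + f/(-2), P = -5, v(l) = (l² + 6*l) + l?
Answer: -13*I*√13/2 ≈ -23.436*I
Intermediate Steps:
v(l) = l² + 7*l
H(f) = -5/f - f/2 (H(f) = -5/f + f/(-2) = -5/f + f*(-½) = -5/f - f/2)
Z = 2*I*√13 (Z = √(-14*(7 - 14) - 150) = √(-14*(-7) - 150) = √(98 - 150) = √(-52) = 2*I*√13 ≈ 7.2111*I)
Z*H(-1*(-4)) = (2*I*√13)*(-5/((-1*(-4))) - (-1)*(-4)/2) = (2*I*√13)*(-5/4 - ½*4) = (2*I*√13)*(-5*¼ - 2) = (2*I*√13)*(-5/4 - 2) = (2*I*√13)*(-13/4) = -13*I*√13/2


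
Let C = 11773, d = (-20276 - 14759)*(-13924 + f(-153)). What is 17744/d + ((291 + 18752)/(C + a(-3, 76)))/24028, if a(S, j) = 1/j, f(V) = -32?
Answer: 68069889367903/656994819209673945 ≈ 0.00010361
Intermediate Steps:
d = 488948460 (d = (-20276 - 14759)*(-13924 - 32) = -35035*(-13956) = 488948460)
17744/d + ((291 + 18752)/(C + a(-3, 76)))/24028 = 17744/488948460 + ((291 + 18752)/(11773 + 1/76))/24028 = 17744*(1/488948460) + (19043/(11773 + 1/76))*(1/24028) = 4436/122237115 + (19043/(894749/76))*(1/24028) = 4436/122237115 + (19043*(76/894749))*(1/24028) = 4436/122237115 + (1447268/894749)*(1/24028) = 4436/122237115 + 361817/5374757243 = 68069889367903/656994819209673945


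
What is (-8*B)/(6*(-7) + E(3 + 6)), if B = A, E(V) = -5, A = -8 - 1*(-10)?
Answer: 16/47 ≈ 0.34043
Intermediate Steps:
A = 2 (A = -8 + 10 = 2)
B = 2
(-8*B)/(6*(-7) + E(3 + 6)) = (-8*2)/(6*(-7) - 5) = -16/(-42 - 5) = -16/(-47) = -16*(-1/47) = 16/47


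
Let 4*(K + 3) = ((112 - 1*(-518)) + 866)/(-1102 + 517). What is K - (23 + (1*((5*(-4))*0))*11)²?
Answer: -311594/585 ≈ -532.64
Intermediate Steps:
K = -2129/585 (K = -3 + (((112 - 1*(-518)) + 866)/(-1102 + 517))/4 = -3 + (((112 + 518) + 866)/(-585))/4 = -3 + (-(630 + 866)/585)/4 = -3 + (-1/585*1496)/4 = -3 + (¼)*(-1496/585) = -3 - 374/585 = -2129/585 ≈ -3.6393)
K - (23 + (1*((5*(-4))*0))*11)² = -2129/585 - (23 + (1*((5*(-4))*0))*11)² = -2129/585 - (23 + (1*(-20*0))*11)² = -2129/585 - (23 + (1*0)*11)² = -2129/585 - (23 + 0*11)² = -2129/585 - (23 + 0)² = -2129/585 - 1*23² = -2129/585 - 1*529 = -2129/585 - 529 = -311594/585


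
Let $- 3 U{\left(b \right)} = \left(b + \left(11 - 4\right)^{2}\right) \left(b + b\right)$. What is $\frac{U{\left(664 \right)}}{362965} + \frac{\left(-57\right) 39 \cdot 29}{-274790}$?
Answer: $- \frac{37998192919}{59843491410} \approx -0.63496$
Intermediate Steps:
$U{\left(b \right)} = - \frac{2 b \left(49 + b\right)}{3}$ ($U{\left(b \right)} = - \frac{\left(b + \left(11 - 4\right)^{2}\right) \left(b + b\right)}{3} = - \frac{\left(b + 7^{2}\right) 2 b}{3} = - \frac{\left(b + 49\right) 2 b}{3} = - \frac{\left(49 + b\right) 2 b}{3} = - \frac{2 b \left(49 + b\right)}{3}$)
$\frac{U{\left(664 \right)}}{362965} + \frac{\left(-57\right) 39 \cdot 29}{-274790} = \frac{\left(- \frac{2}{3}\right) 664 \left(49 + 664\right)}{362965} + \frac{\left(-57\right) 39 \cdot 29}{-274790} = \left(- \frac{2}{3}\right) 664 \cdot 713 \cdot \frac{1}{362965} + \left(-2223\right) 29 \left(- \frac{1}{274790}\right) = \left(- \frac{946864}{3}\right) \frac{1}{362965} - - \frac{64467}{274790} = - \frac{946864}{1088895} + \frac{64467}{274790} = - \frac{37998192919}{59843491410}$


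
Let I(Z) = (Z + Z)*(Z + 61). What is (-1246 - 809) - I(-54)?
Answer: -1299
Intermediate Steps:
I(Z) = 2*Z*(61 + Z) (I(Z) = (2*Z)*(61 + Z) = 2*Z*(61 + Z))
(-1246 - 809) - I(-54) = (-1246 - 809) - 2*(-54)*(61 - 54) = -2055 - 2*(-54)*7 = -2055 - 1*(-756) = -2055 + 756 = -1299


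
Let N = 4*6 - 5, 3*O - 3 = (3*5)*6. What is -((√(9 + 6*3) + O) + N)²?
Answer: -2527 - 300*√3 ≈ -3046.6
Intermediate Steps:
O = 31 (O = 1 + ((3*5)*6)/3 = 1 + (15*6)/3 = 1 + (⅓)*90 = 1 + 30 = 31)
N = 19 (N = 24 - 5 = 19)
-((√(9 + 6*3) + O) + N)² = -((√(9 + 6*3) + 31) + 19)² = -((√(9 + 18) + 31) + 19)² = -((√27 + 31) + 19)² = -((3*√3 + 31) + 19)² = -((31 + 3*√3) + 19)² = -(50 + 3*√3)²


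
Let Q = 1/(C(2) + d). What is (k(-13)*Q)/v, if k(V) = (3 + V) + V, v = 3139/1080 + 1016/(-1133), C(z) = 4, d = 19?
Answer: -1223640/2459207 ≈ -0.49757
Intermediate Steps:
v = 2459207/1223640 (v = 3139*(1/1080) + 1016*(-1/1133) = 3139/1080 - 1016/1133 = 2459207/1223640 ≈ 2.0097)
Q = 1/23 (Q = 1/(4 + 19) = 1/23 ≈ 0.043478)
k(V) = 3 + 2*V
(k(-13)*Q)/v = ((3 + 2*(-13))*(1/23))/(2459207/1223640) = ((3 - 26)*(1/23))*(1223640/2459207) = -23*1/23*(1223640/2459207) = -1*1223640/2459207 = -1223640/2459207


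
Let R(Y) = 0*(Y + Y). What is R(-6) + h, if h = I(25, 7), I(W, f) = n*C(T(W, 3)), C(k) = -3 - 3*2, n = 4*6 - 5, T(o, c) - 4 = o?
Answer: -171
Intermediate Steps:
T(o, c) = 4 + o
R(Y) = 0 (R(Y) = 0*(2*Y) = 0)
n = 19 (n = 24 - 5 = 19)
C(k) = -9 (C(k) = -3 - 6 = -9)
I(W, f) = -171 (I(W, f) = 19*(-9) = -171)
h = -171
R(-6) + h = 0 - 171 = -171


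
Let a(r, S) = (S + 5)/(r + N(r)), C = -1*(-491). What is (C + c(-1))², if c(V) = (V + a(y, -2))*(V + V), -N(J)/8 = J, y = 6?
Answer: 11916304/49 ≈ 2.4319e+5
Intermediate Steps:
N(J) = -8*J
C = 491
a(r, S) = -(5 + S)/(7*r) (a(r, S) = (S + 5)/(r - 8*r) = (5 + S)/((-7*r)) = (5 + S)*(-1/(7*r)) = -(5 + S)/(7*r))
c(V) = 2*V*(-1/14 + V) (c(V) = (V + (⅐)*(-5 - 1*(-2))/6)*(V + V) = (V + (⅐)*(⅙)*(-5 + 2))*(2*V) = (V + (⅐)*(⅙)*(-3))*(2*V) = (V - 1/14)*(2*V) = (-1/14 + V)*(2*V) = 2*V*(-1/14 + V))
(C + c(-1))² = (491 + (⅐)*(-1)*(-1 + 14*(-1)))² = (491 + (⅐)*(-1)*(-1 - 14))² = (491 + (⅐)*(-1)*(-15))² = (491 + 15/7)² = (3452/7)² = 11916304/49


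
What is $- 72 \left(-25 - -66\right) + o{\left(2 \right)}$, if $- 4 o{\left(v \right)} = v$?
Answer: $- \frac{5905}{2} \approx -2952.5$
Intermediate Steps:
$o{\left(v \right)} = - \frac{v}{4}$
$- 72 \left(-25 - -66\right) + o{\left(2 \right)} = - 72 \left(-25 - -66\right) - \frac{1}{2} = - 72 \left(-25 + 66\right) - \frac{1}{2} = \left(-72\right) 41 - \frac{1}{2} = -2952 - \frac{1}{2} = - \frac{5905}{2}$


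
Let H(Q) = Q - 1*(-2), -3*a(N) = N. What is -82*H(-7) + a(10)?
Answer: 1220/3 ≈ 406.67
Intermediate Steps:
a(N) = -N/3
H(Q) = 2 + Q (H(Q) = Q + 2 = 2 + Q)
-82*H(-7) + a(10) = -82*(2 - 7) - 1/3*10 = -82*(-5) - 10/3 = 410 - 10/3 = 1220/3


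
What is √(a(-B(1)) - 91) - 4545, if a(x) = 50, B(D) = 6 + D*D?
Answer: -4545 + I*√41 ≈ -4545.0 + 6.4031*I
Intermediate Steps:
B(D) = 6 + D²
√(a(-B(1)) - 91) - 4545 = √(50 - 91) - 4545 = √(-41) - 4545 = I*√41 - 4545 = -4545 + I*√41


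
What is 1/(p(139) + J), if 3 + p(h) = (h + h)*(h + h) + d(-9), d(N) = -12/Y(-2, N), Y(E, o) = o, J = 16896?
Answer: 3/282535 ≈ 1.0618e-5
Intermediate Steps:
d(N) = -12/N
p(h) = -5/3 + 4*h² (p(h) = -3 + ((h + h)*(h + h) - 12/(-9)) = -3 + ((2*h)*(2*h) - 12*(-⅑)) = -3 + (4*h² + 4/3) = -3 + (4/3 + 4*h²) = -5/3 + 4*h²)
1/(p(139) + J) = 1/((-5/3 + 4*139²) + 16896) = 1/((-5/3 + 4*19321) + 16896) = 1/((-5/3 + 77284) + 16896) = 1/(231847/3 + 16896) = 1/(282535/3) = 3/282535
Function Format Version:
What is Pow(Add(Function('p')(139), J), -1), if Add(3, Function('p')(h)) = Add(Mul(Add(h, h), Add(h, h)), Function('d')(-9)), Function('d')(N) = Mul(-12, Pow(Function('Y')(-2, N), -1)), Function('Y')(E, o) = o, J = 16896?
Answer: Rational(3, 282535) ≈ 1.0618e-5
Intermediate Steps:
Function('d')(N) = Mul(-12, Pow(N, -1))
Function('p')(h) = Add(Rational(-5, 3), Mul(4, Pow(h, 2))) (Function('p')(h) = Add(-3, Add(Mul(Add(h, h), Add(h, h)), Mul(-12, Pow(-9, -1)))) = Add(-3, Add(Mul(Mul(2, h), Mul(2, h)), Mul(-12, Rational(-1, 9)))) = Add(-3, Add(Mul(4, Pow(h, 2)), Rational(4, 3))) = Add(-3, Add(Rational(4, 3), Mul(4, Pow(h, 2)))) = Add(Rational(-5, 3), Mul(4, Pow(h, 2))))
Pow(Add(Function('p')(139), J), -1) = Pow(Add(Add(Rational(-5, 3), Mul(4, Pow(139, 2))), 16896), -1) = Pow(Add(Add(Rational(-5, 3), Mul(4, 19321)), 16896), -1) = Pow(Add(Add(Rational(-5, 3), 77284), 16896), -1) = Pow(Add(Rational(231847, 3), 16896), -1) = Pow(Rational(282535, 3), -1) = Rational(3, 282535)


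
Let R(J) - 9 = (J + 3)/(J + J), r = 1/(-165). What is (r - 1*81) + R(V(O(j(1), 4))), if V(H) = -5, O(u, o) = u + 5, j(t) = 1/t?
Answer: -11848/165 ≈ -71.806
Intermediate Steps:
O(u, o) = 5 + u
r = -1/165 ≈ -0.0060606
R(J) = 9 + (3 + J)/(2*J) (R(J) = 9 + (J + 3)/(J + J) = 9 + (3 + J)/((2*J)) = 9 + (3 + J)*(1/(2*J)) = 9 + (3 + J)/(2*J))
(r - 1*81) + R(V(O(j(1), 4))) = (-1/165 - 1*81) + (½)*(3 + 19*(-5))/(-5) = (-1/165 - 81) + (½)*(-⅕)*(3 - 95) = -13366/165 + (½)*(-⅕)*(-92) = -13366/165 + 46/5 = -11848/165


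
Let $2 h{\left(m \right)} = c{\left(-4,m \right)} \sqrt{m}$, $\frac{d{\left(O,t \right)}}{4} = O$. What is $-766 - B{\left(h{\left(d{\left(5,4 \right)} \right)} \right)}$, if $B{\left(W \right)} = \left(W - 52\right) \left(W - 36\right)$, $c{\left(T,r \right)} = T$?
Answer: $-2718 - 352 \sqrt{5} \approx -3505.1$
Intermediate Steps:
$d{\left(O,t \right)} = 4 O$
$h{\left(m \right)} = - 2 \sqrt{m}$ ($h{\left(m \right)} = \frac{\left(-4\right) \sqrt{m}}{2} = - 2 \sqrt{m}$)
$B{\left(W \right)} = \left(-52 + W\right) \left(-36 + W\right)$
$-766 - B{\left(h{\left(d{\left(5,4 \right)} \right)} \right)} = -766 - \left(1872 + \left(- 2 \sqrt{4 \cdot 5}\right)^{2} - 88 \left(- 2 \sqrt{4 \cdot 5}\right)\right) = -766 - \left(1872 + \left(- 2 \sqrt{20}\right)^{2} - 88 \left(- 2 \sqrt{20}\right)\right) = -766 - \left(1872 + \left(- 2 \cdot 2 \sqrt{5}\right)^{2} - 88 \left(- 2 \cdot 2 \sqrt{5}\right)\right) = -766 - \left(1872 + \left(- 4 \sqrt{5}\right)^{2} - 88 \left(- 4 \sqrt{5}\right)\right) = -766 - \left(1872 + 80 + 352 \sqrt{5}\right) = -766 - \left(1952 + 352 \sqrt{5}\right) = -2718 - 352 \sqrt{5}$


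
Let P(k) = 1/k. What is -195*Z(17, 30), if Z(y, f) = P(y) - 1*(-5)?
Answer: -16770/17 ≈ -986.47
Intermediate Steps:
Z(y, f) = 5 + 1/y (Z(y, f) = 1/y - 1*(-5) = 1/y + 5 = 5 + 1/y)
-195*Z(17, 30) = -195*(5 + 1/17) = -195*86/17 = -16770/17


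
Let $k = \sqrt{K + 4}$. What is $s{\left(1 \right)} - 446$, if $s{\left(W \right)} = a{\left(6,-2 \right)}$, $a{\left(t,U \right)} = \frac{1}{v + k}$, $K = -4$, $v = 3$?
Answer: $- \frac{1337}{3} \approx -445.67$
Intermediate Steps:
$k = 0$ ($k = \sqrt{-4 + 4} = \sqrt{0} = 0$)
$a{\left(t,U \right)} = \frac{1}{3}$ ($a{\left(t,U \right)} = \frac{1}{3 + 0} = \frac{1}{3}$)
$s{\left(W \right)} = \frac{1}{3}$
$s{\left(1 \right)} - 446 = \frac{1}{3} - 446 = - \frac{1337}{3}$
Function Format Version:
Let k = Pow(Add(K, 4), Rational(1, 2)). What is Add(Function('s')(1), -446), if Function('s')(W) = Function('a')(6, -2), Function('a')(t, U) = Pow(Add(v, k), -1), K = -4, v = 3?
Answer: Rational(-1337, 3) ≈ -445.67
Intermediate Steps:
k = 0 (k = Pow(Add(-4, 4), Rational(1, 2)) = Pow(0, Rational(1, 2)) = 0)
Function('a')(t, U) = Rational(1, 3) (Function('a')(t, U) = Pow(Add(3, 0), -1) = Pow(3, -1) = Rational(1, 3))
Function('s')(W) = Rational(1, 3)
Add(Function('s')(1), -446) = Add(Rational(1, 3), -446) = Rational(-1337, 3)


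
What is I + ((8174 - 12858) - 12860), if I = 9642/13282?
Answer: -116504883/6641 ≈ -17543.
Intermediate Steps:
I = 4821/6641 (I = 9642*(1/13282) = 4821/6641 ≈ 0.72594)
I + ((8174 - 12858) - 12860) = 4821/6641 + ((8174 - 12858) - 12860) = 4821/6641 + (-4684 - 12860) = 4821/6641 - 17544 = -116504883/6641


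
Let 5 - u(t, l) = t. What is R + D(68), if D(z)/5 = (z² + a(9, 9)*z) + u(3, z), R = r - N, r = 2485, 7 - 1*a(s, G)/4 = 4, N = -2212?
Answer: 31907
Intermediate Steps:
a(s, G) = 12 (a(s, G) = 28 - 4*4 = 28 - 16 = 12)
u(t, l) = 5 - t
R = 4697 (R = 2485 - 1*(-2212) = 2485 + 2212 = 4697)
D(z) = 10 + 5*z² + 60*z (D(z) = 5*((z² + 12*z) + (5 - 1*3)) = 5*((z² + 12*z) + (5 - 3)) = 5*((z² + 12*z) + 2) = 5*(2 + z² + 12*z) = 10 + 5*z² + 60*z)
R + D(68) = 4697 + (10 + 5*68² + 60*68) = 4697 + (10 + 5*4624 + 4080) = 4697 + (10 + 23120 + 4080) = 4697 + 27210 = 31907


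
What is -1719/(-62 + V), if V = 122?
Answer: -573/20 ≈ -28.650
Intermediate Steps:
-1719/(-62 + V) = -1719/(-62 + 122) = -1719/60 = -1719*1/60 = -573/20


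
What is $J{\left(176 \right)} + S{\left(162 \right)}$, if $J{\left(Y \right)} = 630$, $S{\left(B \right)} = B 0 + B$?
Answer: $792$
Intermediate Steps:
$S{\left(B \right)} = B$ ($S{\left(B \right)} = 0 + B = B$)
$J{\left(176 \right)} + S{\left(162 \right)} = 630 + 162 = 792$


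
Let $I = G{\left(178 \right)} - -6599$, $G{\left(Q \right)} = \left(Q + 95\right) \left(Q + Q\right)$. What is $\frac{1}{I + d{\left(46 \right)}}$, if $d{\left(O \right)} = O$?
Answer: $\frac{1}{103833} \approx 9.6309 \cdot 10^{-6}$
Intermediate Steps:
$G{\left(Q \right)} = 2 Q \left(95 + Q\right)$ ($G{\left(Q \right)} = \left(95 + Q\right) 2 Q = 2 Q \left(95 + Q\right)$)
$I = 103787$ ($I = 2 \cdot 178 \left(95 + 178\right) - -6599 = 2 \cdot 178 \cdot 273 + 6599 = 97188 + 6599 = 103787$)
$\frac{1}{I + d{\left(46 \right)}} = \frac{1}{103787 + 46} = \frac{1}{103833}$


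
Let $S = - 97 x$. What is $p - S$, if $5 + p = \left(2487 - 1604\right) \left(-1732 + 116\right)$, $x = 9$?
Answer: $-1426060$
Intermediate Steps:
$p = -1426933$ ($p = -5 + \left(2487 - 1604\right) \left(-1732 + 116\right) = -5 + 883 \left(-1616\right) = -5 - 1426928 = -1426933$)
$S = -873$ ($S = \left(-97\right) 9 = -873$)
$p - S = -1426933 - -873 = -1426933 + 873 = -1426060$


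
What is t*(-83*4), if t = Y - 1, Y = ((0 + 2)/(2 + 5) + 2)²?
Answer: -68724/49 ≈ -1402.5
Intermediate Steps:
Y = 256/49 (Y = (2/7 + 2)² = (16/7)² = 256/49 ≈ 5.2245)
t = 207/49 (t = 256/49 - 1 = 207/49 ≈ 4.2245)
t*(-83*4) = 207*(-83*4)/49 = (207/49)*(-332) = -68724/49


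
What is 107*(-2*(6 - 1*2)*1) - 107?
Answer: -963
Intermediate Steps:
107*(-2*(6 - 1*2)*1) - 107 = 107*(-2*(6 - 2)*1) - 107 = 107*(-2*4*1) - 107 = 107*(-8*1) - 107 = 107*(-8) - 107 = -856 - 107 = -963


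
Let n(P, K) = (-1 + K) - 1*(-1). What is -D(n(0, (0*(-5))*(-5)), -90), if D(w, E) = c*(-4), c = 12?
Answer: 48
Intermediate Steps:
n(P, K) = K (n(P, K) = (-1 + K) + 1 = K)
D(w, E) = -48 (D(w, E) = 12*(-4) = -48)
-D(n(0, (0*(-5))*(-5)), -90) = -1*(-48) = 48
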